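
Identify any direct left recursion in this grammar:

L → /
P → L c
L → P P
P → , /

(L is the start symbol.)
No direct left recursion

Direct left recursion occurs when N → N α for some non-terminal N (the right-hand side begins with the left-hand side itself).

L → /: starts with '/'
P → L c: starts with L
L → P P: starts with P
P → , /: starts with ','

No direct left recursion found.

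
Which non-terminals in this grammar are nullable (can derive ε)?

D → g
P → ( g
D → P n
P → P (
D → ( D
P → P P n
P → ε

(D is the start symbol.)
ε-productions: P → ε
So P is immediately nullable.
No further non-terminal can be added: every production for the remaining non-terminals contains a terminal or a non-nullable non-terminal.
Nullable = { 'P' }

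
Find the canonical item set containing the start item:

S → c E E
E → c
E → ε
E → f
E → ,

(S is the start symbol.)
{ [S → . c E E], [S' → . S] }

First, augment the grammar with S' → S
I₀ = CLOSURE({ [S' → . S] }):
  [S' → . S] has the dot before S: add [S → . c E E]
No further items can be added.

I₀ = { [S → . c E E], [S' → . S] }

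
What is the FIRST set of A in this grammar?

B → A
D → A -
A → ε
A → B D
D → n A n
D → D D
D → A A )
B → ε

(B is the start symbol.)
{ ')', '-', 'n', ε }

FIRST sets of the other non-terminals involved (by the same procedure, iterated to a fixed point):
  FIRST(B) = { ')', '-', 'n', ε }
  FIRST(D) = { ')', '-', 'n' }

From A → ε:
  - ε-production, so ε ∈ FIRST(A)
From A → B D:
  - B is a non-terminal: add FIRST(B) \ {ε} = { ')', '-', 'n' }
    B is nullable, so continue to the next symbol
  - D is a non-terminal: add FIRST(D) \ {ε} = { ')', '-', 'n' }
    D is not nullable, so stop

Collecting: FIRST(A) = { ')', '-', 'n', ε }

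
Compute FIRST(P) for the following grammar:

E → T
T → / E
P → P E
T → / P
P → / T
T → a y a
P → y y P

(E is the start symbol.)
{ '/', 'y' }

From P → P E:
  - P is the symbol being defined: contributes nothing new
    P is not nullable, so stop
From P → / T:
  - '/' is a terminal: add '/' and stop
From P → y y P:
  - y is a terminal: add 'y' and stop

Collecting: FIRST(P) = { '/', 'y' }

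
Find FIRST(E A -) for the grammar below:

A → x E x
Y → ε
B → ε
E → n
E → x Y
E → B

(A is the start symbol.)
FIRST sets of the non-terminals involved (from the grammar, by fixed-point iteration):
  FIRST(E) = { 'n', 'x', ε }
  FIRST(A) = { 'x' }

To compute FIRST(E A -), process the symbols left to right:
Symbol E is a non-terminal. Add FIRST(E) \ {ε} = { 'n', 'x' }
E is nullable (ε ∈ FIRST(E)), continue to the next symbol.
Symbol A is a non-terminal. Add FIRST(A) \ {ε} = { 'x' }
A is not nullable (ε ∉ FIRST(A)), so stop here.
FIRST(E A -) = { 'n', 'x' }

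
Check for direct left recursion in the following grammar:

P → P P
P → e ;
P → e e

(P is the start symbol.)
P → P P: LEFT RECURSIVE (starts with P)
P → e ;: starts with e
P → e e: starts with e

The grammar has direct left recursion on: P.

Answer: Yes, P is left-recursive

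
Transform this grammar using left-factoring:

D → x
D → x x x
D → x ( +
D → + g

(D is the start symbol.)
Left-factoring transforms A → αβ₁ | αβ₂ into A → αA' and A' → β₁ | β₂
(α is the longest common prefix among the alternatives). Repeat until
no nonterminal has two alternatives with a common prefix.

Round 1: D has alternatives sharing prefix 'x'. Introduce D': D → x D'
  Add: D' → ε
  Add: D' → x x
  Add: D' → ( +

No remaining common prefixes — done.

Resulting grammar:
D → x D'
D' → ε
D' → x x
D' → ( +
D → + g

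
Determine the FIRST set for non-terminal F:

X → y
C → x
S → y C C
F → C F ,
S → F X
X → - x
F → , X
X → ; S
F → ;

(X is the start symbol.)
{ ',', ';', 'x' }

FIRST sets of the other non-terminals involved (by the same procedure, iterated to a fixed point):
  FIRST(C) = { 'x' }

From F → C F ,:
  - C is a non-terminal: add FIRST(C) \ {ε} = { 'x' }
    C is not nullable, so stop
From F → , X:
  - ',' is a terminal: add ',' and stop
From F → ;:
  - ';' is a terminal: add ';' and stop

Collecting: FIRST(F) = { ',', ';', 'x' }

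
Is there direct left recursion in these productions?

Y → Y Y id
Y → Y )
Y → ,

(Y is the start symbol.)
Direct left recursion occurs when N → N α for some non-terminal N (the right-hand side begins with the left-hand side itself).

Y → Y Y id: LEFT RECURSIVE (starts with Y)
Y → Y ): LEFT RECURSIVE (starts with Y)
Y → ,: starts with ','

The grammar has direct left recursion on: Y.

Answer: Yes, Y is left-recursive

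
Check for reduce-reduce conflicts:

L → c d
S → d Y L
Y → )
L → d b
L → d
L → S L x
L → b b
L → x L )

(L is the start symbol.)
No reduce-reduce conflicts

Augment with L' → L and build the canonical LR(0) collection (I0 = CLOSURE({[L' → . L]}), then GOTO on every symbol after a dot until no new states appear). It has 17 states:
  I0: { [L → . S L x], [L → . b b], [L → . c d], [L → . d b], [L → . d], [L → . x L )], [L' → . L], [S → . d Y L] }  — shift
  I1: { [L' → L .] }  — accept
  I2: { [L → . S L x], [L → . b b], [L → . c d], [L → . d b], [L → . d], [L → . x L )], [L → S . L x], [S → . d Y L] }  — shift
  I3: { [L → b . b] }  — shift
  I4: { [L → c . d] }  — shift
  I5: { [L → d . b], [L → d .], [S → d . Y L], [Y → . )] }  — shift, reduce
  I6: { [L → . S L x], [L → . b b], [L → . c d], [L → . d b], [L → . d], [L → . x L )], [L → x . L )], [S → . d Y L] }  — shift
  I7: { [L → x L . )] }  — shift
  I8: { [L → x L ) .] }  — reduce
  I9: { [Y → ) .] }  — reduce
  I10: { [L → . S L x], [L → . b b], [L → . c d], [L → . d b], [L → . d], [L → . x L )], [S → . d Y L], [S → d Y . L] }  — shift
  I11: { [L → d b .] }  — reduce
  I12: { [S → d Y L .] }  — reduce
  I13: { [L → c d .] }  — reduce
  I14: { [L → b b .] }  — reduce
  I15: { [L → S L . x] }  — shift
  I16: { [L → S L x .] }  — reduce

No state contains more than one complete item.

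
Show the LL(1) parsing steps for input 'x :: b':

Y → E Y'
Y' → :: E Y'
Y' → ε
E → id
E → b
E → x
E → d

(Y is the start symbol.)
Stack is shown with the top on the left.

Stack      Input     Action
---------------------------
Y $        x :: b $  output Y → E Y'
E Y' $     x :: b $  output E → x
x Y' $     x :: b $  match 'x'
Y' $       :: b $    output Y' → :: E Y'
:: E Y' $  :: b $    match '::'
E Y' $     b $       output E → b
b Y' $     b $       match 'b'
Y' $       $         output Y' → ε
$          $         accept

The string is accepted.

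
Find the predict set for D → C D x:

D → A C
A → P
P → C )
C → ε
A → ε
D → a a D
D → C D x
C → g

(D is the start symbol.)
{ ')', 'a', 'g', 'x' }

PREDICT(D → C D x) = (FIRST(RHS) \ {ε}) ∪ (FOLLOW(D) if ε ∈ FIRST(RHS), i.e. RHS ⇒* ε)
FIRST(C) = { 'g', ε }
FIRST(D) = { ')', 'a', 'g', 'x', ε }
FIRST(C D x) = { ')', 'a', 'g', 'x' }
ε ∉ FIRST(C D x), so FOLLOW(D) is not added.
PREDICT(D → C D x) = { ')', 'a', 'g', 'x' }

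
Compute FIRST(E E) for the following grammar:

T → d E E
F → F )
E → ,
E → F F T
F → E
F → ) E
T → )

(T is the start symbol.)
{ ')', ',' }

FIRST sets of the non-terminals involved (from the grammar, by fixed-point iteration):
  FIRST(E) = { ')', ',' }

To compute FIRST(E E), process the symbols left to right:
Symbol E is a non-terminal. Add FIRST(E) \ {ε} = { ')', ',' }
E is not nullable (ε ∉ FIRST(E)), so stop here.
FIRST(E E) = { ')', ',' }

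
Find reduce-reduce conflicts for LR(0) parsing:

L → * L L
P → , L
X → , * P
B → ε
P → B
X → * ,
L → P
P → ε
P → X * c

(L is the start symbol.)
Yes — I0: [B → .] vs [P → .]; I1: [B → .] vs [P → .]; I2: [B → .] vs [P → .]; I9: [B → .] vs [P → .]; I11: [B → .] vs [P → .]; I12: [B → .] vs [P → .]; I13: [L → P .] vs [X → , * P .]

A reduce-reduce conflict occurs when an LR(0) state has two complete items [A → α .] and [B → β .] — both call for a reduction, and with no lookahead the parser cannot choose between them.

Augment with L' → L and build the canonical LR(0) collection (I0 = CLOSURE({[L' → . L]}), then GOTO on every symbol after a dot until no new states appear). It has 15 states:
  I0: { [B → .], [L → . * L L], [L → . P], [L' → . L], [P → . , L], [P → . B], [P → . X * c], [P → .], [X → . * ,], [X → . , * P] }  — shift, 2 reduces
  I1: { [B → .], [L → * . L L], [L → . * L L], [L → . P], [P → . , L], [P → . B], [P → . X * c], [P → .], [X → * . ,], [X → . * ,], [X → . , * P] }  — shift, 2 reduces
  I2: { [B → .], [L → . * L L], [L → . P], [P → , . L], [P → . , L], [P → . B], [P → . X * c], [P → .], [X → , . * P], [X → . * ,], [X → . , * P] }  — shift, 2 reduces
  I3: { [P → B .] }  — reduce
  I4: { [L' → L .] }  — accept
  I5: { [L → P .] }  — reduce
  I6: { [P → X . * c] }  — shift
  I7: { [P → X * . c] }  — shift
  I8: { [P → X * c .] }  — reduce
  I9: { [B → .], [L → * . L L], [L → . * L L], [L → . P], [P → . , L], [P → . B], [P → . X * c], [P → .], [X → * . ,], [X → , * . P], [X → . * ,], [X → . , * P] }  — shift, 2 reduces
  I10: { [P → , L .] }  — reduce
  I11: { [B → .], [L → . * L L], [L → . P], [P → , . L], [P → . , L], [P → . B], [P → . X * c], [P → .], [X → * , .], [X → , . * P], [X → . * ,], [X → . , * P] }  — shift, 3 reduces
  I12: { [B → .], [L → * L . L], [L → . * L L], [L → . P], [P → . , L], [P → . B], [P → . X * c], [P → .], [X → . * ,], [X → . , * P] }  — shift, 2 reduces
  I13: { [L → P .], [X → , * P .] }  — 2 reduces
  I14: { [L → * L L .] }  — reduce

I0 contains complete items [B → .], [P → .] — reduce-reduce conflict.
I1 contains complete items [B → .], [P → .] — reduce-reduce conflict.
I2 contains complete items [B → .], [P → .] — reduce-reduce conflict.
I9 contains complete items [B → .], [P → .] — reduce-reduce conflict.
I11 contains complete items [B → .], [P → .], [X → * , .] — reduce-reduce conflict.
I12 contains complete items [B → .], [P → .] — reduce-reduce conflict.
I13 contains complete items [L → P .], [X → , * P .] — reduce-reduce conflict.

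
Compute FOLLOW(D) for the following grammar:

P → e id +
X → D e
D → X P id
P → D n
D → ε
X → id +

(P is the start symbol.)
{ 'e', 'n' }

To compute FOLLOW(D), find every occurrence of D on a right-hand side N → α D β: add FIRST(β) \ {ε}, and if β is empty or nullable also add FOLLOW(N). Iterate to a fixed point.

In X → D e: D is followed by e, add FIRST(e) \ {ε} = { 'e' }
In P → D n: D is followed by n, add FIRST(n) \ {ε} = { 'n' }

Taking the union: FOLLOW(D) = { 'e', 'n' }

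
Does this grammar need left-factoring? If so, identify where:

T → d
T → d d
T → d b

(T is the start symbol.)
Yes, T has productions with common prefix 'd'

Left-factoring is needed when two productions for the same non-terminal
share a common prefix on the right-hand side.

Productions for T:
  T → d
  T → d d
  T → d b

Found common prefix 'd' in productions for T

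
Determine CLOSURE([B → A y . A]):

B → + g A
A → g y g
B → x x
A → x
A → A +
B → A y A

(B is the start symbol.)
Start with: [B → A y . A]
  [B → A y . A] has the dot before A: add [A → . g y g], [A → . x], [A → . A +]
No further items can be added.

CLOSURE = { [A → . A +], [A → . g y g], [A → . x], [B → A y . A] }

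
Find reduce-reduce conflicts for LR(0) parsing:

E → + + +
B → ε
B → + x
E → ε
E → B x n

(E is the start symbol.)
Augment with E' → E and build the canonical LR(0) collection (I0 = CLOSURE({[E' → . E]}), then GOTO on every symbol after a dot until no new states appear). It has 9 states:
  I0: { [B → . + x], [B → .], [E → . + + +], [E → . B x n], [E → .], [E' → . E] }  — shift, 2 reduces
  I1: { [B → + . x], [E → + . + +] }  — shift
  I2: { [E → B . x n] }  — shift
  I3: { [E' → E .] }  — accept
  I4: { [E → B x . n] }  — shift
  I5: { [E → B x n .] }  — reduce
  I6: { [E → + + . +] }  — shift
  I7: { [B → + x .] }  — reduce
  I8: { [E → + + + .] }  — reduce

I0 contains complete items [B → .], [E → .] — reduce-reduce conflict.

Answer: Yes — I0: [B → .] vs [E → .]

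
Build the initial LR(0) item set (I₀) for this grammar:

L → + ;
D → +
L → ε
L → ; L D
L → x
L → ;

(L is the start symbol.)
First, augment the grammar with L' → L
I₀ = CLOSURE({ [L' → . L] }):
  [L' → . L] has the dot before L: add [L → . + ;], [L → .], [L → . ; L D], [L → . x], [L → . ;]
No further items can be added.

I₀ = { [L → . + ;], [L → . ; L D], [L → . ;], [L → . x], [L → .], [L' → . L] }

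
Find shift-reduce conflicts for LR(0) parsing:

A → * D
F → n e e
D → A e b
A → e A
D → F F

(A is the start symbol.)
A shift-reduce conflict occurs when an LR(0) state has both:
  - a complete (reduce) item [A → α .] (dot at the end), and
  - a shift item [B → β . c γ] (dot before a terminal).

Augment with A' → A and build the canonical LR(0) collection (I0 = CLOSURE({[A' → . A]}), then GOTO on every symbol after a dot until no new states appear). It has 14 states:
  I0: { [A → . * D], [A → . e A], [A' → . A] }  — shift
  I1: { [A → * . D], [A → . * D], [A → . e A], [D → . A e b], [D → . F F], [F → . n e e] }  — shift
  I2: { [A' → A .] }  — accept
  I3: { [A → . * D], [A → . e A], [A → e . A] }  — shift
  I4: { [A → e A .] }  — reduce
  I5: { [D → A . e b] }  — shift
  I6: { [A → * D .] }  — reduce
  I7: { [D → F . F], [F → . n e e] }  — shift
  I8: { [F → n . e e] }  — shift
  I9: { [F → n e . e] }  — shift
  I10: { [F → n e e .] }  — reduce
  I11: { [D → F F .] }  — reduce
  I12: { [D → A e . b] }  — shift
  I13: { [D → A e b .] }  — reduce

No state contains both a complete item and a shift item.

Answer: No shift-reduce conflicts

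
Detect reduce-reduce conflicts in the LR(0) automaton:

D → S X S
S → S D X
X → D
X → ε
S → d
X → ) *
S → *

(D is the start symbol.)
Yes — I6: [X → .] vs [X → D .]

Augment with D' → D and build the canonical LR(0) collection (I0 = CLOSURE({[D' → . D]}), then GOTO on every symbol after a dot until no new states appear). It has 13 states:
  I0: { [D → . S X S], [D' → . D], [S → . *], [S → . S D X], [S → . d] }  — shift
  I1: { [S → * .] }  — reduce
  I2: { [D' → D .] }  — accept
  I3: { [D → . S X S], [D → S . X S], [S → . *], [S → . S D X], [S → . d], [S → S . D X], [X → . ) *], [X → . D], [X → .] }  — shift, reduce
  I4: { [S → d .] }  — reduce
  I5: { [X → ) . *] }  — shift
  I6: { [D → . S X S], [S → . *], [S → . S D X], [S → . d], [S → S D . X], [X → . ) *], [X → . D], [X → .], [X → D .] }  — shift, 2 reduces
  I7: { [D → S X . S], [S → . *], [S → . S D X], [S → . d] }  — shift
  I8: { [D → . S X S], [D → S X S .], [S → . *], [S → . S D X], [S → . d], [S → S . D X] }  — shift, reduce
  I9: { [D → . S X S], [S → . *], [S → . S D X], [S → . d], [S → S D . X], [X → . ) *], [X → . D], [X → .] }  — shift, reduce
  I10: { [X → D .] }  — reduce
  I11: { [S → S D X .] }  — reduce
  I12: { [X → ) * .] }  — reduce

I6 contains complete items [X → .], [X → D .] — reduce-reduce conflict.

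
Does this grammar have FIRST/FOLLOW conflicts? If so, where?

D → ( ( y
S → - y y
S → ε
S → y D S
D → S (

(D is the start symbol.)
A FIRST/FOLLOW conflict occurs when a non-terminal N has a nullable alternative N → β (β ⇒* ε) and another alternative N → α with FIRST(α) ∩ FOLLOW(N) ≠ ∅: on such a lookahead the parser cannot decide between expanding α and letting N vanish via β.

Nullable non-terminals: S.

S: nullable alternative(s) S → ε; FOLLOW(S) = { '(' }
  S → - y y: FIRST \ {ε} = { '-' } — disjoint from FOLLOW(S)
  S → ε: FIRST \ {ε} = { } — this is the only nullable alternative, skip
  S → y D S: FIRST \ {ε} = { 'y' } — disjoint from FOLLOW(S)

D has no nullable alternative, so no FIRST/FOLLOW check is needed there.

No FIRST/FOLLOW conflicts found.

Answer: No FIRST/FOLLOW conflicts.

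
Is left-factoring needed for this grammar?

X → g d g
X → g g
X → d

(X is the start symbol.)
Left-factoring is needed when two productions for the same non-terminal
share a common prefix on the right-hand side.

Productions for X:
  X → g d g
  X → g g
  X → d

Found common prefix 'g' in productions for X

Answer: Yes, X has productions with common prefix 'g'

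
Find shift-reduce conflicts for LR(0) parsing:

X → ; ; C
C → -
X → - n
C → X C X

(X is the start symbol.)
Yes — I5: [C → - .] vs [X → - . n]

A shift-reduce conflict occurs when an LR(0) state has both:
  - a complete (reduce) item [A → α .] (dot at the end), and
  - a shift item [B → β . c γ] (dot before a terminal).

Augment with X' → X and build the canonical LR(0) collection (I0 = CLOSURE({[X' → . X]}), then GOTO on every symbol after a dot until no new states appear). It has 11 states:
  I0: { [X → . - n], [X → . ; ; C], [X' → . X] }  — shift
  I1: { [X → - . n] }  — shift
  I2: { [X → ; . ; C] }  — shift
  I3: { [X' → X .] }  — accept
  I4: { [C → . -], [C → . X C X], [X → . - n], [X → . ; ; C], [X → ; ; . C] }  — shift
  I5: { [C → - .], [X → - . n] }  — shift, reduce
  I6: { [X → ; ; C .] }  — reduce
  I7: { [C → . -], [C → . X C X], [C → X . C X], [X → . - n], [X → . ; ; C] }  — shift
  I8: { [C → X C . X], [X → . - n], [X → . ; ; C] }  — shift
  I9: { [C → X C X .] }  — reduce
  I10: { [X → - n .] }  — reduce

I5 contains reduce item [C → - .] and shift item [X → - . n] — shift-reduce conflict.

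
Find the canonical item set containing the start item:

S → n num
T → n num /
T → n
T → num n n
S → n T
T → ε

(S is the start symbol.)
First, augment the grammar with S' → S
I₀ = CLOSURE({ [S' → . S] }):
  [S' → . S] has the dot before S: add [S → . n num], [S → . n T]
No further items can be added.

I₀ = { [S → . n T], [S → . n num], [S' → . S] }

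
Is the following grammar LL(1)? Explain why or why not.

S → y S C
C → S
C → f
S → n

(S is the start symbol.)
Relevant sets:
  FIRST(S) = { 'n', 'y' }

For S:
  PREDICT(S → y S C) = { 'y' }
  PREDICT(S → n) = { 'n' }
For C:
  PREDICT(C → S) = { 'n', 'y' }
  PREDICT(C → f) = { 'f' }

All predict sets are disjoint. The grammar IS LL(1).

Answer: Yes, the grammar is LL(1).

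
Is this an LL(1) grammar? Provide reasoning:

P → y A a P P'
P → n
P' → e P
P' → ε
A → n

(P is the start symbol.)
No. Predict set conflict for P': { 'e' }

A grammar is LL(1) if for each non-terminal N with multiple productions, the predict sets of those productions are pairwise disjoint, where PREDICT(N → α) = (FIRST(α) \ {ε}) ∪ (FOLLOW(N) if α ⇒* ε).

Relevant sets:
  FOLLOW(P') = { $, 'e' }

For P:
  PREDICT(P → y A a P P') = { 'y' }
  PREDICT(P → n) = { 'n' }
For P':
  PREDICT(P' → e P) = { 'e' }
  PREDICT(P' → ε) = { $, 'e' }
A has a single production, so nothing to check there.

Conflict found: Predict set conflict for P': { 'e' }
The grammar is NOT LL(1).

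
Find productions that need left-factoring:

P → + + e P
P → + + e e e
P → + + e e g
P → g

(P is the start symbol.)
Yes, P has productions with common prefix '+ + e'

Left-factoring is needed when two productions for the same non-terminal
share a common prefix on the right-hand side.

Productions for P:
  P → + + e P
  P → + + e e e
  P → + + e e g
  P → g

Found common prefix '+ + e' in productions for P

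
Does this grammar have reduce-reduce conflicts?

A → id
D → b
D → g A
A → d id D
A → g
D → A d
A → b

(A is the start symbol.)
A reduce-reduce conflict occurs when an LR(0) state has two complete items [A → α .] and [B → β .] — both call for a reduction, and with no lookahead the parser cannot choose between them.

Augment with A' → A and build the canonical LR(0) collection (I0 = CLOSURE({[A' → . A]}), then GOTO on every symbol after a dot until no new states appear). It has 13 states:
  I0: { [A → . b], [A → . d id D], [A → . g], [A → . id], [A' → . A] }  — shift
  I1: { [A' → A .] }  — accept
  I2: { [A → b .] }  — reduce
  I3: { [A → d . id D] }  — shift
  I4: { [A → g .] }  — reduce
  I5: { [A → id .] }  — reduce
  I6: { [A → . b], [A → . d id D], [A → . g], [A → . id], [A → d id . D], [D → . A d], [D → . b], [D → . g A] }  — shift
  I7: { [D → A . d] }  — shift
  I8: { [A → d id D .] }  — reduce
  I9: { [A → b .], [D → b .] }  — 2 reduces
  I10: { [A → . b], [A → . d id D], [A → . g], [A → . id], [A → g .], [D → g . A] }  — shift, reduce
  I11: { [D → g A .] }  — reduce
  I12: { [D → A d .] }  — reduce

I9 contains complete items [A → b .], [D → b .] — reduce-reduce conflict.

Answer: Yes — I9: [A → b .] vs [D → b .]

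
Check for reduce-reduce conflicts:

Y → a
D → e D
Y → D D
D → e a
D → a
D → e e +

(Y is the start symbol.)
A reduce-reduce conflict occurs when an LR(0) state has two complete items [A → α .] and [B → β .] — both call for a reduction, and with no lookahead the parser cannot choose between them.

Augment with Y' → Y and build the canonical LR(0) collection (I0 = CLOSURE({[Y' → . Y]}), then GOTO on every symbol after a dot until no new states appear). It has 11 states:
  I0: { [D → . a], [D → . e D], [D → . e a], [D → . e e +], [Y → . D D], [Y → . a], [Y' → . Y] }  — shift
  I1: { [D → . a], [D → . e D], [D → . e a], [D → . e e +], [Y → D . D] }  — shift
  I2: { [Y' → Y .] }  — accept
  I3: { [D → a .], [Y → a .] }  — 2 reduces
  I4: { [D → . a], [D → . e D], [D → . e a], [D → . e e +], [D → e . D], [D → e . a], [D → e . e +] }  — shift
  I5: { [D → e D .] }  — reduce
  I6: { [D → a .], [D → e a .] }  — 2 reduces
  I7: { [D → . a], [D → . e D], [D → . e a], [D → . e e +], [D → e . D], [D → e . a], [D → e . e +], [D → e e . +] }  — shift
  I8: { [D → e e + .] }  — reduce
  I9: { [Y → D D .] }  — reduce
  I10: { [D → a .] }  — reduce

I3 contains complete items [D → a .], [Y → a .] — reduce-reduce conflict.
I6 contains complete items [D → a .], [D → e a .] — reduce-reduce conflict.

Answer: Yes — I3: [D → a .] vs [Y → a .]; I6: [D → a .] vs [D → e a .]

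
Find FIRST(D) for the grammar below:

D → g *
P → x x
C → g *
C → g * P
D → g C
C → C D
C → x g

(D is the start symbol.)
To compute FIRST(D), examine every production with D on the left-hand side, reading each right-hand side left to right until a non-nullable symbol is reached.

From D → g *:
  - g is a terminal: add 'g' and stop
From D → g C:
  - g is a terminal: add 'g' and stop

Collecting: FIRST(D) = { 'g' }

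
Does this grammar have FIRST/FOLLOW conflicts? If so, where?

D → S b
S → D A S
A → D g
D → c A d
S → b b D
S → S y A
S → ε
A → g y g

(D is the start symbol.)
Nullable non-terminals: S.
FIRST sets used below: FIRST(D) = { 'b', 'c', 'y' }, FIRST(S) = { 'b', 'c', 'y', ε }

S: nullable alternative(s) S → ε; FOLLOW(S) = { 'b', 'y' }
  S → D A S: FIRST \ {ε} = { 'b', 'c', 'y' } — overlaps FOLLOW(S) on { 'b', 'y' }: CONFLICT
  S → b b D: FIRST \ {ε} = { 'b' } — overlaps FOLLOW(S) on { 'b' }: CONFLICT
  S → S y A: FIRST \ {ε} = { 'b', 'c', 'y' } — overlaps FOLLOW(S) on { 'b', 'y' }: CONFLICT
  S → ε: FIRST \ {ε} = { } — this is the only nullable alternative, skip

A, D have no nullable alternative, so no FIRST/FOLLOW check is needed there.

So the grammar has 3 FIRST/FOLLOW conflicts (marked CONFLICT above).

Answer: Yes. S → D A S with FOLLOW(S) on { 'b', 'y' }; S → b b D with FOLLOW(S) on { 'b' }; S → S y A with FOLLOW(S) on { 'b', 'y' }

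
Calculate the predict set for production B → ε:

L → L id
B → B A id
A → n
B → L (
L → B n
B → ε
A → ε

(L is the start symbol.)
{ 'id', 'n' }

PREDICT(B → ε) = (FIRST(RHS) \ {ε}) ∪ (FOLLOW(B) if ε ∈ FIRST(RHS), i.e. RHS ⇒* ε)
The right-hand side is ε (FIRST(ε) = { ε }), so the predict set is FOLLOW(B) = { 'id', 'n' }
PREDICT(B → ε) = { 'id', 'n' }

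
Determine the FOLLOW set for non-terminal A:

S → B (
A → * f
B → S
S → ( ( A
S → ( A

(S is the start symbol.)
In S → ( ( A: A is at the end, add FOLLOW(S)
In S → ( A: A is at the end, add FOLLOW(S)

The FOLLOW sets referred to above (computed the same way, to a fixed point):
  FOLLOW(S) = { $, '(' }

Taking the union: FOLLOW(A) = { $, '(' }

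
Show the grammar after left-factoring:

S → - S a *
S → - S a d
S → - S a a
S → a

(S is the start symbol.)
S → - S a S'
S' → *
S' → d
S' → a
S → a

Left-factoring transforms A → αβ₁ | αβ₂ into A → αA' and A' → β₁ | β₂
(α is the longest common prefix among the alternatives). Repeat until
no nonterminal has two alternatives with a common prefix.

Round 1: S has alternatives sharing prefix '- S a'. Introduce S': S → - S a S'
  Add: S' → *
  Add: S' → d
  Add: S' → a

No remaining common prefixes — done.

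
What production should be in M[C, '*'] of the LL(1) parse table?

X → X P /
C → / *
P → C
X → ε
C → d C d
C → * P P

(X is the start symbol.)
C → * P P

To find M[C, '*'], we find productions for C where '*' is in the predict set (PREDICT(N → α) = (FIRST(α) \ {ε}) ∪ (FOLLOW(N) if α ⇒* ε)).

C → / *: PREDICT = { '/' }
C → d C d: PREDICT = { 'd' }
C → * P P: PREDICT = { '*' }
  '*' is in predict set, so this production goes in M[C, '*']

M[C, '*'] = C → * P P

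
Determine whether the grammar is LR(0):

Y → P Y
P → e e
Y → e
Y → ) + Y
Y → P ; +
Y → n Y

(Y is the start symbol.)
No. Shift-reduce conflict between [Y → e .] and [P → e . e]

Augment with Y' → Y and build the canonical LR(0) collection (I0 = CLOSURE({[Y' → . Y]}), then GOTO on every symbol after a dot until no new states appear). It has 13 states:
  I0: { [P → . e e], [Y → . ) + Y], [Y → . P ; +], [Y → . P Y], [Y → . e], [Y → . n Y], [Y' → . Y] }  — shift
  I1: { [Y → ) . + Y] }  — shift
  I2: { [P → . e e], [Y → . ) + Y], [Y → . P ; +], [Y → . P Y], [Y → . e], [Y → . n Y], [Y → P . ; +], [Y → P . Y] }  — shift
  I3: { [Y' → Y .] }  — accept
  I4: { [P → e . e], [Y → e .] }  — shift, reduce
  I5: { [P → . e e], [Y → . ) + Y], [Y → . P ; +], [Y → . P Y], [Y → . e], [Y → . n Y], [Y → n . Y] }  — shift
  I6: { [Y → n Y .] }  — reduce
  I7: { [P → e e .] }  — reduce
  I8: { [Y → P ; . +] }  — shift
  I9: { [Y → P Y .] }  — reduce
  I10: { [Y → P ; + .] }  — reduce
  I11: { [P → . e e], [Y → ) + . Y], [Y → . ) + Y], [Y → . P ; +], [Y → . P Y], [Y → . e], [Y → . n Y] }  — shift
  I12: { [Y → ) + Y .] }  — reduce

Conflict in state I4:
  Shift-reduce conflict between [Y → e .] and [P → e . e]
So the grammar is NOT LR(0).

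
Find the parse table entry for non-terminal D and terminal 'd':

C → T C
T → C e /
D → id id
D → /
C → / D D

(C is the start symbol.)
Empty (error entry)

To find M[D, 'd'], we find productions for D where 'd' is in the predict set (PREDICT(N → α) = (FIRST(α) \ {ε}) ∪ (FOLLOW(N) if α ⇒* ε)).

D → id id: PREDICT = { 'id' }
D → /: PREDICT = { '/' }

M[D, 'd'] is empty (no production applies)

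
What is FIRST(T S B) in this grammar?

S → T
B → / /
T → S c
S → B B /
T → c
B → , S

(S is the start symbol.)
FIRST sets of the non-terminals involved (from the grammar, by fixed-point iteration):
  FIRST(T) = { ',', '/', 'c' }

To compute FIRST(T S B), process the symbols left to right:
Symbol T is a non-terminal. Add FIRST(T) \ {ε} = { ',', '/', 'c' }
T is not nullable (ε ∉ FIRST(T)), so stop here.
FIRST(T S B) = { ',', '/', 'c' }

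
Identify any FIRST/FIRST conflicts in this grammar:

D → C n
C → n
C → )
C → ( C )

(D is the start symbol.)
A FIRST/FIRST conflict occurs when two productions N → α and N → β for the same non-terminal have FIRST(α) ∩ FIRST(β) ≠ ∅ (with ε ∈ FIRST of a nullable right-hand side, so two nullable alternatives also conflict).

Productions for C:
  C → n: FIRST = { 'n' }
  C → ): FIRST = { ')' }
  C → ( C ): FIRST = { '(' }
D has only one production, so no FIRST/FIRST conflict is possible there.

All alternatives of each non-terminal have pairwise disjoint FIRST sets.

Answer: No FIRST/FIRST conflicts.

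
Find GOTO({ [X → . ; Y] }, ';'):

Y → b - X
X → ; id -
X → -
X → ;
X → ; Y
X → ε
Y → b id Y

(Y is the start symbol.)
{ [X → ; . Y], [Y → . b - X], [Y → . b id Y] }

GOTO(I, ';') = CLOSURE({ [A → αX.β] : [A → α.Xβ] ∈ I, X = ';' })

Items with dot before ';', with the dot advanced:
  [X → . ; Y] → [X → ; . Y]
Closure of the advanced items:
  [X → ; . Y] has the dot before Y: add [Y → . b - X], [Y → . b id Y]

GOTO = { [X → ; . Y], [Y → . b - X], [Y → . b id Y] }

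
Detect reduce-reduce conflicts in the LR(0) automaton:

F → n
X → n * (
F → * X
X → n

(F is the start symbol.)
No reduce-reduce conflicts

A reduce-reduce conflict occurs when an LR(0) state has two complete items [A → α .] and [B → β .] — both call for a reduction, and with no lookahead the parser cannot choose between them.

Augment with F' → F and build the canonical LR(0) collection (I0 = CLOSURE({[F' → . F]}), then GOTO on every symbol after a dot until no new states appear). It has 8 states:
  I0: { [F → . * X], [F → . n], [F' → . F] }  — shift
  I1: { [F → * . X], [X → . n * (], [X → . n] }  — shift
  I2: { [F' → F .] }  — accept
  I3: { [F → n .] }  — reduce
  I4: { [F → * X .] }  — reduce
  I5: { [X → n . * (], [X → n .] }  — shift, reduce
  I6: { [X → n * . (] }  — shift
  I7: { [X → n * ( .] }  — reduce

No state contains more than one complete item.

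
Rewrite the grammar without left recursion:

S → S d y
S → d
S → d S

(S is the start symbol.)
S is directly left-recursive. The standard transformation for
  A → A α₁ | ... | A α_m | β₁ | ... | β_n
is
  A  → β₁ A' | ... | β_n A'
  A' → α₁ A' | ... | α_m A' | ε

S → d becomes S → d S'
S → d S becomes S → d S S'
S → S d y becomes S' → d y S'
Add S' → ε

Resulting grammar:
S → d S'
S → d S S'
S' → d y S'
S' → ε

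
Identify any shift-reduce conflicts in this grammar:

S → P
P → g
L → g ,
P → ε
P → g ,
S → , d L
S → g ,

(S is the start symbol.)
Yes — I0: [P → .] vs [P → . g]; I4: [P → g .] vs [P → g . ,]

Augment with S' → S and build the canonical LR(0) collection (I0 = CLOSURE({[S' → . S]}), then GOTO on every symbol after a dot until no new states appear). It has 10 states:
  I0: { [P → . g ,], [P → . g], [P → .], [S → . , d L], [S → . P], [S → . g ,], [S' → . S] }  — shift, reduce
  I1: { [S → , . d L] }  — shift
  I2: { [S → P .] }  — reduce
  I3: { [S' → S .] }  — accept
  I4: { [P → g . ,], [P → g .], [S → g . ,] }  — shift, reduce
  I5: { [P → g , .], [S → g , .] }  — 2 reduces
  I6: { [L → . g ,], [S → , d . L] }  — shift
  I7: { [S → , d L .] }  — reduce
  I8: { [L → g . ,] }  — shift
  I9: { [L → g , .] }  — reduce

I0 contains reduce item [P → .] and shift items [P → . g], [P → . g ,], [S → . , d L], [S → . g ,] — shift-reduce conflict.
I4 contains reduce item [P → g .] and shift items [P → g . ,], [S → g . ,] — shift-reduce conflict.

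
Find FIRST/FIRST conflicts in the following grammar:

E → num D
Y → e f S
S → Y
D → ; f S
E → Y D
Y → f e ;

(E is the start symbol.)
FIRST sets of the non-terminals at (or reachable through a nullable prefix from) the front of some alternative:
  FIRST(Y) = { 'e', 'f' }

Productions for E:
  E → num D: FIRST = { 'num' }
  E → Y D: FIRST = { 'e', 'f' }
Productions for Y:
  Y → e f S: FIRST = { 'e' }
  Y → f e ;: FIRST = { 'f' }
S, D have only one production, so no FIRST/FIRST conflict is possible there.

All alternatives of each non-terminal have pairwise disjoint FIRST sets.

Answer: No FIRST/FIRST conflicts.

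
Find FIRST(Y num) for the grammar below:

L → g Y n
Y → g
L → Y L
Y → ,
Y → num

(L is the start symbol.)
{ ',', 'g', 'num' }

FIRST sets of the non-terminals involved (from the grammar, by fixed-point iteration):
  FIRST(Y) = { ',', 'g', 'num' }

To compute FIRST(Y num), process the symbols left to right:
Symbol Y is a non-terminal. Add FIRST(Y) \ {ε} = { ',', 'g', 'num' }
Y is not nullable (ε ∉ FIRST(Y)), so stop here.
FIRST(Y num) = { ',', 'g', 'num' }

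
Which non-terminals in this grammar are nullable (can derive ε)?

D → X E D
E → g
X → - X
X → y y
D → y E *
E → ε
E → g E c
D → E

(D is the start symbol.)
A non-terminal is nullable if it can derive ε (the empty string): either it has an ε-production, or it has a production whose right-hand side consists entirely of nullable non-terminals.

ε-productions: E → ε
So E is immediately nullable.
D → E: every symbol on the right is nullable, so D is nullable too.
No further non-terminal can be added: every production for the remaining non-terminals contains a terminal or a non-nullable non-terminal.
Nullable = { 'D', 'E' }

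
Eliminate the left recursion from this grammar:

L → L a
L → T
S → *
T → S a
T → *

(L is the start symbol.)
L is directly left-recursive. The standard transformation for
  A → A α₁ | ... | A α_m | β₁ | ... | β_n
is
  A  → β₁ A' | ... | β_n A'
  A' → α₁ A' | ... | α_m A' | ε

L → T becomes L → T L'
L → L a becomes L' → a L'
Add L' → ε

Productions for other non-terminals are unchanged:
  S → *
  T → S a
  T → *

Resulting grammar:
L → T L'
L' → a L'
L' → ε
S → *
T → S a
T → *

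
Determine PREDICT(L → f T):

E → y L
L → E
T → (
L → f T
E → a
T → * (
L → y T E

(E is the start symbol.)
PREDICT(L → f T) = (FIRST(RHS) \ {ε}) ∪ (FOLLOW(L) if ε ∈ FIRST(RHS), i.e. RHS ⇒* ε)
FIRST(f T) = { 'f' }
ε ∉ FIRST(f T), so FOLLOW(L) is not added.
PREDICT(L → f T) = { 'f' }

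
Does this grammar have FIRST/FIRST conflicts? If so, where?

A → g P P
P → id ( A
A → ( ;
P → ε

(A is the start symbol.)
No FIRST/FIRST conflicts.

Productions for A:
  A → g P P: FIRST = { 'g' }
  A → ( ;: FIRST = { '(' }
Productions for P:
  P → id ( A: FIRST = { 'id' }
  P → ε: FIRST = { ε }

All alternatives of each non-terminal have pairwise disjoint FIRST sets.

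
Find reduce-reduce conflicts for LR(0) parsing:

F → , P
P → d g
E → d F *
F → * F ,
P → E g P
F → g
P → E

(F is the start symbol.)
Augment with F' → F and build the canonical LR(0) collection (I0 = CLOSURE({[F' → . F]}), then GOTO on every symbol after a dot until no new states appear). It has 15 states:
  I0: { [F → . * F ,], [F → . , P], [F → . g], [F' → . F] }  — shift
  I1: { [F → * . F ,], [F → . * F ,], [F → . , P], [F → . g] }  — shift
  I2: { [E → . d F *], [F → , . P], [P → . E g P], [P → . E], [P → . d g] }  — shift
  I3: { [F' → F .] }  — accept
  I4: { [F → g .] }  — reduce
  I5: { [P → E . g P], [P → E .] }  — shift, reduce
  I6: { [F → , P .] }  — reduce
  I7: { [E → d . F *], [F → . * F ,], [F → . , P], [F → . g], [P → d . g] }  — shift
  I8: { [E → d F . *] }  — shift
  I9: { [F → g .], [P → d g .] }  — 2 reduces
  I10: { [E → d F * .] }  — reduce
  I11: { [E → . d F *], [P → . E g P], [P → . E], [P → . d g], [P → E g . P] }  — shift
  I12: { [P → E g P .] }  — reduce
  I13: { [F → * F . ,] }  — shift
  I14: { [F → * F , .] }  — reduce

I9 contains complete items [F → g .], [P → d g .] — reduce-reduce conflict.

Answer: Yes — I9: [F → g .] vs [P → d g .]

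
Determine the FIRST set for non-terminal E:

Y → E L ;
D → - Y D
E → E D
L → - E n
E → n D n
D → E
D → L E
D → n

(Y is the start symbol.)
From E → E D:
  - E is the symbol being defined: contributes nothing new
    E is not nullable, so stop
From E → n D n:
  - n is a terminal: add 'n' and stop

Collecting: FIRST(E) = { 'n' }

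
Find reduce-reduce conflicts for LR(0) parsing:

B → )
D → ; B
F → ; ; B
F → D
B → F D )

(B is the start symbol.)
Yes — I11: [D → ; B .] vs [F → ; ; B .]

Augment with B' → B and build the canonical LR(0) collection (I0 = CLOSURE({[B' → . B]}), then GOTO on every symbol after a dot until no new states appear). It has 12 states:
  I0: { [B → . )], [B → . F D )], [B' → . B], [D → . ; B], [F → . ; ; B], [F → . D] }  — shift
  I1: { [B → ) .] }  — reduce
  I2: { [B → . )], [B → . F D )], [D → . ; B], [D → ; . B], [F → . ; ; B], [F → . D], [F → ; . ; B] }  — shift
  I3: { [B' → B .] }  — accept
  I4: { [F → D .] }  — reduce
  I5: { [B → F . D )], [D → . ; B] }  — shift
  I6: { [B → . )], [B → . F D )], [D → . ; B], [D → ; . B], [F → . ; ; B], [F → . D] }  — shift
  I7: { [B → F D . )] }  — shift
  I8: { [B → F D ) .] }  — reduce
  I9: { [D → ; B .] }  — reduce
  I10: { [B → . )], [B → . F D )], [D → . ; B], [D → ; . B], [F → . ; ; B], [F → . D], [F → ; . ; B], [F → ; ; . B] }  — shift
  I11: { [D → ; B .], [F → ; ; B .] }  — 2 reduces

I11 contains complete items [D → ; B .], [F → ; ; B .] — reduce-reduce conflict.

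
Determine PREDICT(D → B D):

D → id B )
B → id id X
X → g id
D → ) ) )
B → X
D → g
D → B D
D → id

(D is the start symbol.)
PREDICT(D → B D) = (FIRST(RHS) \ {ε}) ∪ (FOLLOW(D) if ε ∈ FIRST(RHS), i.e. RHS ⇒* ε)
FIRST(B) = { 'g', 'id' }
FIRST(B D) = { 'g', 'id' }
ε ∉ FIRST(B D), so FOLLOW(D) is not added.
PREDICT(D → B D) = { 'g', 'id' }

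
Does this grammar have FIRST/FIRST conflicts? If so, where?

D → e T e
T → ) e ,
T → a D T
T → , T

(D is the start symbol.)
A FIRST/FIRST conflict occurs when two productions N → α and N → β for the same non-terminal have FIRST(α) ∩ FIRST(β) ≠ ∅ (with ε ∈ FIRST of a nullable right-hand side, so two nullable alternatives also conflict).

Productions for T:
  T → ) e ,: FIRST = { ')' }
  T → a D T: FIRST = { 'a' }
  T → , T: FIRST = { ',' }
D has only one production, so no FIRST/FIRST conflict is possible there.

All alternatives of each non-terminal have pairwise disjoint FIRST sets.

Answer: No FIRST/FIRST conflicts.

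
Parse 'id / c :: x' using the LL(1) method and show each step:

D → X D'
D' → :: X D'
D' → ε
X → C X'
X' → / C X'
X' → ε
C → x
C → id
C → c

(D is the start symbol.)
Stack is shown with the top on the left.

Stack        Input          Action
----------------------------------
D $          id / c :: x $  output D → X D'
X D' $       id / c :: x $  output X → C X'
C X' D' $    id / c :: x $  output C → id
id X' D' $   id / c :: x $  match 'id'
X' D' $      / c :: x $     output X' → / C X'
/ C X' D' $  / c :: x $     match '/'
C X' D' $    c :: x $       output C → c
c X' D' $    c :: x $       match 'c'
X' D' $      :: x $         output X' → ε
D' $         :: x $         output D' → :: X D'
:: X D' $    :: x $         match '::'
X D' $       x $            output X → C X'
C X' D' $    x $            output C → x
x X' D' $    x $            match 'x'
X' D' $      $              output X' → ε
D' $         $              output D' → ε
$            $              accept

The string is accepted.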